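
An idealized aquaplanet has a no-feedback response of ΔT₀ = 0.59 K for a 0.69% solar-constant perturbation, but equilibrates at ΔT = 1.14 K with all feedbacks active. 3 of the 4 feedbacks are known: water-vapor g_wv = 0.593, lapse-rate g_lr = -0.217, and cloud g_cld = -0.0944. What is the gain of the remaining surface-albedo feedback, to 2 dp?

0.20

Amplification A = ΔT/ΔT₀ = 1.14/0.59 = 1.932.
Total gain g = 1 − 1/A = 1 − 1/1.932 = 0.4824.
Known gains sum to 0.593 − 0.217 − 0.0944 = 0.2816.
g_alb = 0.4824 − 0.2816 = 0.20.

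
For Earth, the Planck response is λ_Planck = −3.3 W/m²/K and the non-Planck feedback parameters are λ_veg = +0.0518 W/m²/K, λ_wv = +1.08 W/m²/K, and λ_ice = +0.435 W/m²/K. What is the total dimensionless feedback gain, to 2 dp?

Convert to gains: g_veg = 0.0518/3.3 = 0.0157; g_wv = 1.08/3.3 = 0.3273; g_ice = 0.435/3.3 = 0.1318.
Total gain g = 0.4748.

0.47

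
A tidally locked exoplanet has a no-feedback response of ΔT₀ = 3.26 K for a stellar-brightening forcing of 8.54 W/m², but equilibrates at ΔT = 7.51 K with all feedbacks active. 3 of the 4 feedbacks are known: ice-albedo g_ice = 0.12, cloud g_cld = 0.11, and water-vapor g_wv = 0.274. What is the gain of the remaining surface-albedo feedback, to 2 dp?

Amplification A = ΔT/ΔT₀ = 7.51/3.26 = 2.304.
Total gain g = 1 − 1/A = 1 − 1/2.304 = 0.566.
Known gains sum to 0.12 + 0.11 + 0.274 = 0.504.
g_alb = 0.566 − 0.504 = 0.06.

0.06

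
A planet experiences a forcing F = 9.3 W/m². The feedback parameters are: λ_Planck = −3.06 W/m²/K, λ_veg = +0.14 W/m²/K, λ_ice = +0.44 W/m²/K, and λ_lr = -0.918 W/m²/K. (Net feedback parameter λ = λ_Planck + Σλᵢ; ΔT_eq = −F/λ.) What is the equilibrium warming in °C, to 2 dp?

Net feedback parameter λ = (−3.06) + (+0.14) + (+0.44) + (-0.918) = -3.398 W/m²/K.
ΔT = −F/λ = −9.3/(-3.398) = 2.74 °C.

2.74 °C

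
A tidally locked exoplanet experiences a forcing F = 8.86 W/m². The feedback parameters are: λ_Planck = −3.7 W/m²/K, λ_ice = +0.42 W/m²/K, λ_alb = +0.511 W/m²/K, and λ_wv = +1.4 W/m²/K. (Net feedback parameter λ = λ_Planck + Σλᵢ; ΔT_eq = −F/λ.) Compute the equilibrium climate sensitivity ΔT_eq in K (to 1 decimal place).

Net feedback parameter λ = (−3.7) + (+0.42) + (+0.511) + (+1.4) = -1.369 W/m²/K.
ΔT = −F/λ = −8.86/(-1.369) = 6.5 K.

6.5 K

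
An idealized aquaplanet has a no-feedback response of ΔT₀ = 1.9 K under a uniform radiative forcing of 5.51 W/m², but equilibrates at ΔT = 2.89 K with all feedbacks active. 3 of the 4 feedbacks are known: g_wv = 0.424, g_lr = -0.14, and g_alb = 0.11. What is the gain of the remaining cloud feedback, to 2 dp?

Amplification A = ΔT/ΔT₀ = 2.89/1.9 = 1.521.
Total gain g = 1 − 1/A = 1 − 1/1.521 = 0.3425.
Known gains sum to 0.424 − 0.14 + 0.11 = 0.394.
g_cld = 0.3425 − 0.394 = -0.05.

-0.05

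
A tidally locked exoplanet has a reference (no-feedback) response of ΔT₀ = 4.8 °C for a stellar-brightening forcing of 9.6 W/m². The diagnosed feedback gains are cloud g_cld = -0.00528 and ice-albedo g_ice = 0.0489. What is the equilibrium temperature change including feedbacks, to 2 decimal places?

5.02 °C

Total gain g = -0.00528 + 0.0489 = 0.04362.
Amplification A = 1/(1 − 0.04362) = 1.046.
ΔT = 4.8 × 1.046 = 5.02 °C.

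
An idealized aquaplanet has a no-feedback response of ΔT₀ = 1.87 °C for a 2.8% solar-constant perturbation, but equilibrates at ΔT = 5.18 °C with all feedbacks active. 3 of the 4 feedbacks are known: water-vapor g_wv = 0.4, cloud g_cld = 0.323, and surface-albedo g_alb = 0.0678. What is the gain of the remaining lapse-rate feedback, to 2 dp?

Amplification A = ΔT/ΔT₀ = 5.18/1.87 = 2.77.
Total gain g = 1 − 1/A = 1 − 1/2.77 = 0.639.
Known gains sum to 0.4 + 0.323 + 0.0678 = 0.7908.
g_lr = 0.639 − 0.7908 = -0.15.

-0.15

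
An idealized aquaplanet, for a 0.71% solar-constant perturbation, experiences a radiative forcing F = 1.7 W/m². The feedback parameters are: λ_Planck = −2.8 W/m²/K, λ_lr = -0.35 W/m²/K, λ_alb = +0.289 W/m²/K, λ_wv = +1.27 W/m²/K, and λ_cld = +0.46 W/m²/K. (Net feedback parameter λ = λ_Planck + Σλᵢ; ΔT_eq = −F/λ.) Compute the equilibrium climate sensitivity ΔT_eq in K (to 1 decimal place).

1.5 K

Net feedback parameter λ = (−2.8) + (-0.35) + (+0.289) + (+1.27) + (+0.46) = -1.131 W/m²/K.
ΔT = −F/λ = −1.7/(-1.131) = 1.5 K.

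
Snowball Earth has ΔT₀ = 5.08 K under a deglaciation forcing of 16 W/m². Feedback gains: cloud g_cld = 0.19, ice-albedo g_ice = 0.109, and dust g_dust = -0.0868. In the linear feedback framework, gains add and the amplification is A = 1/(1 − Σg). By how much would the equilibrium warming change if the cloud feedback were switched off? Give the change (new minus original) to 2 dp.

-1.25 K

Original: g = 0.2122, ΔT = 5.08/(1−0.2122) = 6.4483 K.
Without cloud: g' = 0.0222, ΔT' = 5.08/(1−0.0222) = 5.1953 K.
Change = 5.1953 − 6.4483 = -1.25 K.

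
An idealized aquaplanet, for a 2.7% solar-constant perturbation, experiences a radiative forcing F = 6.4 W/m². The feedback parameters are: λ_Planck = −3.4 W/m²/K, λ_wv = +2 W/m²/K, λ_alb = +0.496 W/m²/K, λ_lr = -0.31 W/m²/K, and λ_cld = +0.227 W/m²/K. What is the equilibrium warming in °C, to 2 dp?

6.48 °C

Net feedback parameter λ = (−3.4) + (+2) + (+0.496) + (-0.31) + (+0.227) = -0.987 W/m²/K.
ΔT = −F/λ = −6.4/(-0.987) = 6.48 °C.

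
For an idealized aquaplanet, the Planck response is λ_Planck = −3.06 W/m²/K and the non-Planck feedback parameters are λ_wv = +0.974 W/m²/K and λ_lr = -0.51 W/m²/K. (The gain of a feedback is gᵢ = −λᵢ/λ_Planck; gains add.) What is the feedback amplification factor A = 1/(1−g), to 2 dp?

1.18

Convert to gains: g_wv = 0.974/3.06 = 0.3183; g_lr = -0.51/3.06 = -0.1667.
Total gain g = 0.1516.
A = 1/(1 − 0.1516) = 1.18.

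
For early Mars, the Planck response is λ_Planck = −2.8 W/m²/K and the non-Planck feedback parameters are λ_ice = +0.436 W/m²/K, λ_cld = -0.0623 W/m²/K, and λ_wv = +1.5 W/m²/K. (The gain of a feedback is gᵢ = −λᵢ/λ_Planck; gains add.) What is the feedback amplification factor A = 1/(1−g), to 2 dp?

3.02

Convert to gains: g_ice = 0.436/2.8 = 0.1557; g_cld = -0.0623/2.8 = -0.02225; g_wv = 1.5/2.8 = 0.5357.
Total gain g = 0.66915.
A = 1/(1 − 0.66915) = 3.02.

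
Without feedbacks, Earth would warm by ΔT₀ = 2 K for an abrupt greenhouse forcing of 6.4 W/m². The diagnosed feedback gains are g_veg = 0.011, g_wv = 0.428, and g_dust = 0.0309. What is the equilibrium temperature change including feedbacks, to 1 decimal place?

3.8 K

Total gain g = 0.011 + 0.428 + 0.0309 = 0.4699.
Amplification A = 1/(1 − 0.4699) = 1.886.
ΔT = 2 × 1.886 = 3.8 K.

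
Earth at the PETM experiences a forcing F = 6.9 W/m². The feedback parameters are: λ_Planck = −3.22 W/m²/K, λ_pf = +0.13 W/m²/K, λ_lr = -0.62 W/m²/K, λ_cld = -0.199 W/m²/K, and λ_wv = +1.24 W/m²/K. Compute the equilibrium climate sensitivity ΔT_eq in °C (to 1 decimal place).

2.6 °C

Net feedback parameter λ = (−3.22) + (+0.13) + (-0.62) + (-0.199) + (+1.24) = -2.669 W/m²/K.
ΔT = −F/λ = −6.9/(-2.669) = 2.6 °C.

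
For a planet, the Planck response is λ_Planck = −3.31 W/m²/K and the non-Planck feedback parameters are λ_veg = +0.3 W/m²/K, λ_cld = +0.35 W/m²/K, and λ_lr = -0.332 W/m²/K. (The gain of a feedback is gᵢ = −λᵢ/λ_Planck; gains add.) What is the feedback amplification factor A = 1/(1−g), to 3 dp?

1.106

Convert to gains: g_veg = 0.3/3.31 = 0.09063; g_cld = 0.35/3.31 = 0.1057; g_lr = -0.332/3.31 = -0.1003.
Total gain g = 0.09603.
A = 1/(1 − 0.09603) = 1.106.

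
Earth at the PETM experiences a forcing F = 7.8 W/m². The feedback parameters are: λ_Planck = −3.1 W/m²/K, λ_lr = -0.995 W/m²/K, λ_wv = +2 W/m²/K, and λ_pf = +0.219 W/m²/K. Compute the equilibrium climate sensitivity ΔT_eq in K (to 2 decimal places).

4.16 K

Net feedback parameter λ = (−3.1) + (-0.995) + (+2) + (+0.219) = -1.876 W/m²/K.
ΔT = −F/λ = −7.8/(-1.876) = 4.16 K.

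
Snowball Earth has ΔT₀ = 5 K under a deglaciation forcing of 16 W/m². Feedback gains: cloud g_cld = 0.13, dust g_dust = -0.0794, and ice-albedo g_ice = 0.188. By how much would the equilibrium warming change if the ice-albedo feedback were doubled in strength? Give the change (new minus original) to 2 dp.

Original: g = 0.2386, ΔT = 5/(1−0.2386) = 6.5669 K.
With doubled ice-albedo: g' = 0.4266, ΔT' = 5/(1−0.4266) = 8.7199 K.
Change = 8.7199 − 6.5669 = 2.15 K.

2.15 K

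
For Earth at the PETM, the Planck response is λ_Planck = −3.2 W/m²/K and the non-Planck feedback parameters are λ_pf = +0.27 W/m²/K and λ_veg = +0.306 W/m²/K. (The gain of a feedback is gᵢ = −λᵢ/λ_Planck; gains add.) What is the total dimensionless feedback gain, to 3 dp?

Convert to gains: g_pf = 0.27/3.2 = 0.08438; g_veg = 0.306/3.2 = 0.09562.
Total gain g = 0.18.

0.180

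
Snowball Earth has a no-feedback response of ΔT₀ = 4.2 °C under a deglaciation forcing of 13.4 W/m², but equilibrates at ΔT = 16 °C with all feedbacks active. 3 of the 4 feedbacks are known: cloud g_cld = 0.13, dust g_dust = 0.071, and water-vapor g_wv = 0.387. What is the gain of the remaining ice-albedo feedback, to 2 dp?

Amplification A = ΔT/ΔT₀ = 16/4.2 = 3.81.
Total gain g = 1 − 1/A = 1 − 1/3.81 = 0.7375.
Known gains sum to 0.13 + 0.071 + 0.387 = 0.588.
g_ice = 0.7375 − 0.588 = 0.15.

0.15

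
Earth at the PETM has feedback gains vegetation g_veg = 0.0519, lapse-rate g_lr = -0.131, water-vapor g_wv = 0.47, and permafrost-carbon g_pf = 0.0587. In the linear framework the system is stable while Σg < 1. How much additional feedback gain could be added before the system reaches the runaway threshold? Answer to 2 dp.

0.55

Current total gain = 0.0519 − 0.131 + 0.47 + 0.0587 = 0.4496.
Margin to runaway = 1 − 0.4496 = 0.55.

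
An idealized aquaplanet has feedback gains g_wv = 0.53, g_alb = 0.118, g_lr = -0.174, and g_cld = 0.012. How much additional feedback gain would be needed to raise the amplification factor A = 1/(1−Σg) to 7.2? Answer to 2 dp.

Current total gain = 0.486.
Target gain for A = 7.2: g* = 1 − 1/7.2 = 0.8611.
Additional gain needed = 0.8611 − 0.486 = 0.38.

0.38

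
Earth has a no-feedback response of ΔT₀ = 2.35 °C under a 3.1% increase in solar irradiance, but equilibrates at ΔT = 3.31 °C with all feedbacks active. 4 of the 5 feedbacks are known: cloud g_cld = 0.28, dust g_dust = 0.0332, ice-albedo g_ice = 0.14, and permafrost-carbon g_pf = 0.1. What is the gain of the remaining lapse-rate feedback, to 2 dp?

Amplification A = ΔT/ΔT₀ = 3.31/2.35 = 1.409.
Total gain g = 1 − 1/A = 1 − 1/1.409 = 0.2903.
Known gains sum to 0.28 + 0.0332 + 0.14 + 0.1 = 0.5532.
g_lr = 0.2903 − 0.5532 = -0.26.

-0.26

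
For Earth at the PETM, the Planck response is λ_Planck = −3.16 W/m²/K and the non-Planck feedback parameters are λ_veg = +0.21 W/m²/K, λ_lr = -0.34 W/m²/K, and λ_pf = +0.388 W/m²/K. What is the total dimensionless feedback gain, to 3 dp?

Convert to gains: g_veg = 0.21/3.16 = 0.06646; g_lr = -0.34/3.16 = -0.1076; g_pf = 0.388/3.16 = 0.1228.
Total gain g = 0.08166.

0.082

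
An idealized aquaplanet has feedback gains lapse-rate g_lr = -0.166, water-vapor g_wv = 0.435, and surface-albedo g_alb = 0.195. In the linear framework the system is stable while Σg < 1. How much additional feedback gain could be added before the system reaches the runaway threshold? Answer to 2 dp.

Current total gain = -0.166 + 0.435 + 0.195 = 0.464.
Margin to runaway = 1 − 0.464 = 0.54.

0.54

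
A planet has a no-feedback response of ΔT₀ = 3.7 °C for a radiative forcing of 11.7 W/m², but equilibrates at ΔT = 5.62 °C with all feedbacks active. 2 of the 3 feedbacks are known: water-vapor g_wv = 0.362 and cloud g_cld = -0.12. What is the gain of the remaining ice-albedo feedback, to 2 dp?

0.10

Amplification A = ΔT/ΔT₀ = 5.62/3.7 = 1.519.
Total gain g = 1 − 1/A = 1 − 1/1.519 = 0.3417.
Known gains sum to 0.362 − 0.12 = 0.242.
g_ice = 0.3417 − 0.242 = 0.10.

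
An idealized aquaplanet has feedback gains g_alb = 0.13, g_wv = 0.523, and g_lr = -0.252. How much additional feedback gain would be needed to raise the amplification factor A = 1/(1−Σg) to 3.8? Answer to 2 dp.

0.34

Current total gain = 0.401.
Target gain for A = 3.8: g* = 1 − 1/3.8 = 0.7368.
Additional gain needed = 0.7368 − 0.401 = 0.34.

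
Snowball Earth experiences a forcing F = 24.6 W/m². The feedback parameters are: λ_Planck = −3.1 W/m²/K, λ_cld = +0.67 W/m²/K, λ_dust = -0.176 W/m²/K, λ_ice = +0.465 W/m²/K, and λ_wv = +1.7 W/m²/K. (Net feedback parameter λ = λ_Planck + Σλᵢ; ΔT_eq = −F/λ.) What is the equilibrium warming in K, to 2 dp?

55.78 K

Net feedback parameter λ = (−3.1) + (+0.67) + (-0.176) + (+0.465) + (+1.7) = -0.441 W/m²/K.
ΔT = −F/λ = −24.6/(-0.441) = 55.78 K.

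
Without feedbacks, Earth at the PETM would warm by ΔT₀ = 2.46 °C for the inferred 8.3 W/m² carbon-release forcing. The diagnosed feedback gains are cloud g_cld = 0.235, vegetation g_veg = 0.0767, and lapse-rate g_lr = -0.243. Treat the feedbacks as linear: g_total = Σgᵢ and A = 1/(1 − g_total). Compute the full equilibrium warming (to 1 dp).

2.6 °C

Total gain g = 0.235 + 0.0767 − 0.243 = 0.0687.
Amplification A = 1/(1 − 0.0687) = 1.074.
ΔT = 2.46 × 1.074 = 2.6 °C.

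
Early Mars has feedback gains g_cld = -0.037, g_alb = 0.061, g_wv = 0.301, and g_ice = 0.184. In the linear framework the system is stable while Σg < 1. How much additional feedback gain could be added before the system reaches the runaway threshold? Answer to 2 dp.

0.49

Current total gain = -0.037 + 0.061 + 0.301 + 0.184 = 0.509.
Margin to runaway = 1 − 0.509 = 0.49.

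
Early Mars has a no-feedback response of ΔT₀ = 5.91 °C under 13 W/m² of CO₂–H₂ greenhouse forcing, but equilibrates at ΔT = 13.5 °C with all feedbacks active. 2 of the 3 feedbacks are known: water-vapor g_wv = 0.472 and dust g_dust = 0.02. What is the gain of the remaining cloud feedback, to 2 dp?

0.07

Amplification A = ΔT/ΔT₀ = 13.5/5.91 = 2.284.
Total gain g = 1 − 1/A = 1 − 1/2.284 = 0.5622.
Known gains sum to 0.472 + 0.02 = 0.492.
g_cld = 0.5622 − 0.492 = 0.07.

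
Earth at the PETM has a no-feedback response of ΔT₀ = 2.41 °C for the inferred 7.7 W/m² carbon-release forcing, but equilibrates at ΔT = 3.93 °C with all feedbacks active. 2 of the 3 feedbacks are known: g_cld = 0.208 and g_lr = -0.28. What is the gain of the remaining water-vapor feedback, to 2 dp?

Amplification A = ΔT/ΔT₀ = 3.93/2.41 = 1.631.
Total gain g = 1 − 1/A = 1 − 1/1.631 = 0.3869.
Known gains sum to 0.208 − 0.28 = -0.072.
g_wv = 0.3869 + 0.072 = 0.46.

0.46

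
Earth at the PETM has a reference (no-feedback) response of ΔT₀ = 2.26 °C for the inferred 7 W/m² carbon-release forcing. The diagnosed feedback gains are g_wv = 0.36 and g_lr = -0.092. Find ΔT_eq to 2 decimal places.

Total gain g = 0.36 − 0.092 = 0.268.
Amplification A = 1/(1 − 0.268) = 1.366.
ΔT = 2.26 × 1.366 = 3.09 °C.

3.09 °C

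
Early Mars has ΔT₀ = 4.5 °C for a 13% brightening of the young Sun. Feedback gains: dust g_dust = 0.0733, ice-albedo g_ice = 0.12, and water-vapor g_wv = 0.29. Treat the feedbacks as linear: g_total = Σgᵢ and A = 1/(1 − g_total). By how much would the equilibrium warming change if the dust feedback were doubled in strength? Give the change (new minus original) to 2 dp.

Original: g = 0.4833, ΔT = 4.5/(1−0.4833) = 8.7091 °C.
With doubled dust: g' = 0.5566, ΔT' = 4.5/(1−0.5566) = 10.1488 °C.
Change = 10.1488 − 8.7091 = 1.44 °C.

1.44 °C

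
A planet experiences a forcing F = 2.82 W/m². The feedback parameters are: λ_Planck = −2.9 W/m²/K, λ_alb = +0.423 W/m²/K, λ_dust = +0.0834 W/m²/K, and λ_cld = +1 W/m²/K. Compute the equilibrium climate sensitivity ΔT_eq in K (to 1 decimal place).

Net feedback parameter λ = (−2.9) + (+0.423) + (+0.0834) + (+1) = -1.3936 W/m²/K.
ΔT = −F/λ = −2.82/(-1.3936) = 2.0 K.

2.0 K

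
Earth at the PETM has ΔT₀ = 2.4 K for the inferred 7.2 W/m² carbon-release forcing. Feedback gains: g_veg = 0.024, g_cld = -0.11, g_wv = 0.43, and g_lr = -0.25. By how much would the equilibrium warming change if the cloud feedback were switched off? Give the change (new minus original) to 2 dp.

0.37 K

Original: g = 0.094, ΔT = 2.4/(1−0.094) = 2.6490 K.
Without cloud: g' = 0.204, ΔT' = 2.4/(1−0.204) = 3.0151 K.
Change = 3.0151 − 2.6490 = 0.37 K.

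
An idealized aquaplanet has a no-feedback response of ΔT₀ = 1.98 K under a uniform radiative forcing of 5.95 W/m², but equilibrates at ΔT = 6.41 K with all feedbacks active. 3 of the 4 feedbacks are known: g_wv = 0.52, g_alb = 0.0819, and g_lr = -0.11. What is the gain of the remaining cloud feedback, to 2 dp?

Amplification A = ΔT/ΔT₀ = 6.41/1.98 = 3.237.
Total gain g = 1 − 1/A = 1 − 1/3.237 = 0.6911.
Known gains sum to 0.52 + 0.0819 − 0.11 = 0.4919.
g_cld = 0.6911 − 0.4919 = 0.20.

0.20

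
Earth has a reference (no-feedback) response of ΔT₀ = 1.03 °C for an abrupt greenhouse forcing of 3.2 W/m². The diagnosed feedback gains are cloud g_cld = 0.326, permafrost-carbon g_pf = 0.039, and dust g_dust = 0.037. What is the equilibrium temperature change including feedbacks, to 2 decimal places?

1.72 °C

Total gain g = 0.326 + 0.039 + 0.037 = 0.402.
Amplification A = 1/(1 − 0.402) = 1.672.
ΔT = 1.03 × 1.672 = 1.72 °C.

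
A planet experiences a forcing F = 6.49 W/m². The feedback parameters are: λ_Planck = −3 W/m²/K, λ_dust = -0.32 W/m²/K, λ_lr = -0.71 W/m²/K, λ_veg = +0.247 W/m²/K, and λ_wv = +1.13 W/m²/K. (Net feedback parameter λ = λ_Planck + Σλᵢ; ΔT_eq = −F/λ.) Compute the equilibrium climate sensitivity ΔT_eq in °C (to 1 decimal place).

2.4 °C

Net feedback parameter λ = (−3) + (-0.32) + (-0.71) + (+0.247) + (+1.13) = -2.653 W/m²/K.
ΔT = −F/λ = −6.49/(-2.653) = 2.4 °C.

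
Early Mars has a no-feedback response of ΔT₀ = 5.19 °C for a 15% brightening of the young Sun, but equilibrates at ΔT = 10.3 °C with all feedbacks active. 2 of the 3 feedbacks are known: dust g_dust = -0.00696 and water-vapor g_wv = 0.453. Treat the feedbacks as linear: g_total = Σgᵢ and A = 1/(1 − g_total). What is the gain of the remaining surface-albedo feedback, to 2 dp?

0.05

Amplification A = ΔT/ΔT₀ = 10.3/5.19 = 1.985.
Total gain g = 1 − 1/A = 1 − 1/1.985 = 0.4962.
Known gains sum to -0.00696 + 0.453 = 0.44604.
g_alb = 0.4962 − 0.44604 = 0.05.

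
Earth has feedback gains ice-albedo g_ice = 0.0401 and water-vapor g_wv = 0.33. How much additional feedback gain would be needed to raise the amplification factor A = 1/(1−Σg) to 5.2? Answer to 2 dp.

Current total gain = 0.3701.
Target gain for A = 5.2: g* = 1 − 1/5.2 = 0.8077.
Additional gain needed = 0.8077 − 0.3701 = 0.44.

0.44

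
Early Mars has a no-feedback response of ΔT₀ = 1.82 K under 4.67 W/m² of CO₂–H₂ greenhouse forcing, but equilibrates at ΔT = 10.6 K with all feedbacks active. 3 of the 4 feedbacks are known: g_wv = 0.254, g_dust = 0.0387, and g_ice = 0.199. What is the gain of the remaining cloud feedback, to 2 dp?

0.34

Amplification A = ΔT/ΔT₀ = 10.6/1.82 = 5.824.
Total gain g = 1 − 1/A = 1 − 1/5.824 = 0.8283.
Known gains sum to 0.254 + 0.0387 + 0.199 = 0.4917.
g_cld = 0.8283 − 0.4917 = 0.34.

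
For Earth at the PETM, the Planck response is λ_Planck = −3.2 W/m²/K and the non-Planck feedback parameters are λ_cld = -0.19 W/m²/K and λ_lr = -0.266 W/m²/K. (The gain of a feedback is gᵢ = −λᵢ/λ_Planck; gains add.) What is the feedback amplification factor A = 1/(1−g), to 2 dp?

0.88

Convert to gains: g_cld = -0.19/3.2 = -0.05937; g_lr = -0.266/3.2 = -0.08313.
Total gain g = -0.1425.
A = 1/(1 + 0.1425) = 0.88.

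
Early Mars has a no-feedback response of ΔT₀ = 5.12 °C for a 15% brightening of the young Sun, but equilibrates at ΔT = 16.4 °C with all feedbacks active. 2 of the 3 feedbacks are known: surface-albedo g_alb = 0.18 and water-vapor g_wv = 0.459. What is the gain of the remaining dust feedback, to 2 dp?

0.05

Amplification A = ΔT/ΔT₀ = 16.4/5.12 = 3.203.
Total gain g = 1 − 1/A = 1 − 1/3.203 = 0.6878.
Known gains sum to 0.18 + 0.459 = 0.639.
g_dust = 0.6878 − 0.639 = 0.05.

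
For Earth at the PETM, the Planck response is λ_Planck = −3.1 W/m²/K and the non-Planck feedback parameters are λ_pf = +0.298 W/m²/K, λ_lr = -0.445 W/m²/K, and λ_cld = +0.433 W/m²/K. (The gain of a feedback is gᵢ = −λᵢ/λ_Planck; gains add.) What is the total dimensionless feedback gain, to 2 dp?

0.09

Convert to gains: g_pf = 0.298/3.1 = 0.09613; g_lr = -0.445/3.1 = -0.1435; g_cld = 0.433/3.1 = 0.1397.
Total gain g = 0.09233.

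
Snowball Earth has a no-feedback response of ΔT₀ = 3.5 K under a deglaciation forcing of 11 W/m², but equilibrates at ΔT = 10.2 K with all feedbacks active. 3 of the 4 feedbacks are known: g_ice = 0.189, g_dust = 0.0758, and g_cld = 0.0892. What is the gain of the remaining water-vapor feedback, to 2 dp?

0.30

Amplification A = ΔT/ΔT₀ = 10.2/3.5 = 2.914.
Total gain g = 1 − 1/A = 1 − 1/2.914 = 0.6568.
Known gains sum to 0.189 + 0.0758 + 0.0892 = 0.354.
g_wv = 0.6568 − 0.354 = 0.30.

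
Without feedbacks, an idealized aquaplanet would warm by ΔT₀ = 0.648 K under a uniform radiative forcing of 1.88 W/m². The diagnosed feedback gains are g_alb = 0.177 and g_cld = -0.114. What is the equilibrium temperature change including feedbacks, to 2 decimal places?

0.69 K

Total gain g = 0.177 − 0.114 = 0.063.
Amplification A = 1/(1 − 0.063) = 1.067.
ΔT = 0.648 × 1.067 = 0.69 K.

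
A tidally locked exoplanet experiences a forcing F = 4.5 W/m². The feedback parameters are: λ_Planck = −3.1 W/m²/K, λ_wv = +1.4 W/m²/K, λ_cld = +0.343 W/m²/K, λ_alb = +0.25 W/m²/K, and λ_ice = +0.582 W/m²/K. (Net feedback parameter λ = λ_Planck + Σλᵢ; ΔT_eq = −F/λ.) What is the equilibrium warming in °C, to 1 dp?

Net feedback parameter λ = (−3.1) + (+1.4) + (+0.343) + (+0.25) + (+0.582) = -0.525 W/m²/K.
ΔT = −F/λ = −4.5/(-0.525) = 8.6 °C.

8.6 °C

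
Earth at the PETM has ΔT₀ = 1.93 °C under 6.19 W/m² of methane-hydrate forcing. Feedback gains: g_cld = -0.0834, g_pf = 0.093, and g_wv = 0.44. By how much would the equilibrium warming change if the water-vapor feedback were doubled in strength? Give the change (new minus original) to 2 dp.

Original: g = 0.4496, ΔT = 1.93/(1−0.4496) = 3.5065 °C.
With doubled water-vapor: g' = 0.8896, ΔT' = 1.93/(1−0.8896) = 17.4819 °C.
Change = 17.4819 − 3.5065 = 13.98 °C.

13.98 °C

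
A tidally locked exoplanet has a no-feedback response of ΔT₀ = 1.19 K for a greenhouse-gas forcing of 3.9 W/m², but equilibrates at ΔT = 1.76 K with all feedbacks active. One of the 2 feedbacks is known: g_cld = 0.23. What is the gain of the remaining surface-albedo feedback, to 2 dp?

Amplification A = ΔT/ΔT₀ = 1.76/1.19 = 1.479.
Total gain g = 1 − 1/A = 1 − 1/1.479 = 0.3239.
The known gain is 0.23.
g_alb = 0.3239 − 0.23 = 0.09.

0.09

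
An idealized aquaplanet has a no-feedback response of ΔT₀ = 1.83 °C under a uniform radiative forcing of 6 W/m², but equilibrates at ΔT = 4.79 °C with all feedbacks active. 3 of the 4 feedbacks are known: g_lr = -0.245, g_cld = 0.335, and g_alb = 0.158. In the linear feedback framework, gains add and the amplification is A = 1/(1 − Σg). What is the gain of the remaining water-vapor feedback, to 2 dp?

0.37

Amplification A = ΔT/ΔT₀ = 4.79/1.83 = 2.617.
Total gain g = 1 − 1/A = 1 − 1/2.617 = 0.6179.
Known gains sum to -0.245 + 0.335 + 0.158 = 0.248.
g_wv = 0.6179 − 0.248 = 0.37.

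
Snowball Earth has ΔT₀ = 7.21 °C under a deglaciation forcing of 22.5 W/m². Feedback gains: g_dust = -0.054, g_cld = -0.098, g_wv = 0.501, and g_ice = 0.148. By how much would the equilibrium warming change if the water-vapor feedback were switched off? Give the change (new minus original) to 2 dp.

-7.15 °C

Original: g = 0.497, ΔT = 7.21/(1−0.497) = 14.3340 °C.
Without water-vapor: g' = -0.004, ΔT' = 7.21/(1+0.004) = 7.1813 °C.
Change = 7.1813 − 14.3340 = -7.15 °C.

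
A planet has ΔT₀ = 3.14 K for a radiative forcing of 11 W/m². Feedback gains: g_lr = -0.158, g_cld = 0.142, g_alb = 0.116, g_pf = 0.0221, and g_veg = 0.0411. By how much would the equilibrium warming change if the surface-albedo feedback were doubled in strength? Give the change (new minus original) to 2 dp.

Original: g = 0.1632, ΔT = 3.14/(1−0.1632) = 3.7524 K.
With doubled surface-albedo: g' = 0.2792, ΔT' = 3.14/(1−0.2792) = 4.3563 K.
Change = 4.3563 − 3.7524 = 0.60 K.

0.60 K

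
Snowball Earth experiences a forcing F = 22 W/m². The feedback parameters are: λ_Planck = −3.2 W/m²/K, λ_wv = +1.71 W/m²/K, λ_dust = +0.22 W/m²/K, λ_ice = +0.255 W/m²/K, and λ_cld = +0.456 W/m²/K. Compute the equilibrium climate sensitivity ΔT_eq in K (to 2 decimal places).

Net feedback parameter λ = (−3.2) + (+1.71) + (+0.22) + (+0.255) + (+0.456) = -0.559 W/m²/K.
ΔT = −F/λ = −22/(-0.559) = 39.36 K.

39.36 K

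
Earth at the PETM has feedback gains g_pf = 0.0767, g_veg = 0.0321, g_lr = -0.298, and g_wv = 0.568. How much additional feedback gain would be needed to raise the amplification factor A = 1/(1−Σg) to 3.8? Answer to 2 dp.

Current total gain = 0.3788.
Target gain for A = 3.8: g* = 1 − 1/3.8 = 0.7368.
Additional gain needed = 0.7368 − 0.3788 = 0.36.

0.36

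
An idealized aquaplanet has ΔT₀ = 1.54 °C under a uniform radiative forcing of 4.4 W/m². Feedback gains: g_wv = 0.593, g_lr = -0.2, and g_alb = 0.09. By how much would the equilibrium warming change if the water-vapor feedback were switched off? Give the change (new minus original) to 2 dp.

Original: g = 0.483, ΔT = 1.54/(1−0.483) = 2.9787 °C.
Without water-vapor: g' = -0.11, ΔT' = 1.54/(1+0.11) = 1.3874 °C.
Change = 1.3874 − 2.9787 = -1.59 °C.

-1.59 °C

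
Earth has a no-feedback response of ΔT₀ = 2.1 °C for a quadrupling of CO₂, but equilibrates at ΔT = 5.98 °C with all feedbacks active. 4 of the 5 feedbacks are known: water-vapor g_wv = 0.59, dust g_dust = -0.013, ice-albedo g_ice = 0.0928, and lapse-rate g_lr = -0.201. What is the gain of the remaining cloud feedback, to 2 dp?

Amplification A = ΔT/ΔT₀ = 5.98/2.1 = 2.848.
Total gain g = 1 − 1/A = 1 − 1/2.848 = 0.6489.
Known gains sum to 0.59 − 0.013 + 0.0928 − 0.201 = 0.4688.
g_cld = 0.6489 − 0.4688 = 0.18.

0.18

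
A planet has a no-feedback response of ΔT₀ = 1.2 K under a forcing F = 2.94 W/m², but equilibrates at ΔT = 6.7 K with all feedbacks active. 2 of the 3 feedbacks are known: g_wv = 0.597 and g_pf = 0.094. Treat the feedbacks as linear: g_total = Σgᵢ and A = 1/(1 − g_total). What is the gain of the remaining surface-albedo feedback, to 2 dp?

0.13

Amplification A = ΔT/ΔT₀ = 6.7/1.2 = 5.583.
Total gain g = 1 − 1/A = 1 − 1/5.583 = 0.8209.
Known gains sum to 0.597 + 0.094 = 0.691.
g_alb = 0.8209 − 0.691 = 0.13.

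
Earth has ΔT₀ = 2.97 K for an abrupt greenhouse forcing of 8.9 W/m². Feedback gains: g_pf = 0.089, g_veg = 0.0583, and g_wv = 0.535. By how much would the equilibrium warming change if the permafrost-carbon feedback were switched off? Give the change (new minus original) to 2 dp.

-2.05 K

Original: g = 0.6823, ΔT = 2.97/(1−0.6823) = 9.3484 K.
Without permafrost-carbon: g' = 0.5933, ΔT' = 2.97/(1−0.5933) = 7.3027 K.
Change = 7.3027 − 9.3484 = -2.05 K.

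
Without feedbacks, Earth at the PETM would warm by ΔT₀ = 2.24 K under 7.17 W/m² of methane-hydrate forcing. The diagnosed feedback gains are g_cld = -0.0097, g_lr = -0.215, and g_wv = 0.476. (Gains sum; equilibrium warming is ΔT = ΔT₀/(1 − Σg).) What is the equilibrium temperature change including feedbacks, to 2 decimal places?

Total gain g = -0.0097 − 0.215 + 0.476 = 0.2513.
Amplification A = 1/(1 − 0.2513) = 1.336.
ΔT = 2.24 × 1.336 = 2.99 K.

2.99 K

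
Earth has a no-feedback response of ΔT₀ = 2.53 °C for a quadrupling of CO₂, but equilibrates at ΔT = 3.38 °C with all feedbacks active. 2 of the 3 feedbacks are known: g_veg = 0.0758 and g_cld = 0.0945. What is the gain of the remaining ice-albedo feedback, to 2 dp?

Amplification A = ΔT/ΔT₀ = 3.38/2.53 = 1.336.
Total gain g = 1 − 1/A = 1 − 1/1.336 = 0.2515.
Known gains sum to 0.0758 + 0.0945 = 0.1703.
g_ice = 0.2515 − 0.1703 = 0.08.

0.08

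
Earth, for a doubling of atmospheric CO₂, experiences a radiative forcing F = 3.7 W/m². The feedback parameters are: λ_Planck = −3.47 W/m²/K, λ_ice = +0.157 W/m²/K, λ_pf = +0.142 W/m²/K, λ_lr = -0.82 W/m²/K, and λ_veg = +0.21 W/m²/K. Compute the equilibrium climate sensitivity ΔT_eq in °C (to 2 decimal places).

Net feedback parameter λ = (−3.47) + (+0.157) + (+0.142) + (-0.82) + (+0.21) = -3.781 W/m²/K.
ΔT = −F/λ = −3.7/(-3.781) = 0.98 °C.

0.98 °C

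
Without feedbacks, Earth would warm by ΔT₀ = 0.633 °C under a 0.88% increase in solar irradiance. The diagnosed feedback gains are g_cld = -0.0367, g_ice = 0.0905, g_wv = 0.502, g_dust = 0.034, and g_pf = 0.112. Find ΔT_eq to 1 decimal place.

Total gain g = -0.0367 + 0.0905 + 0.502 + 0.034 + 0.112 = 0.7018.
Amplification A = 1/(1 − 0.7018) = 3.353.
ΔT = 0.633 × 3.353 = 2.1 °C.

2.1 °C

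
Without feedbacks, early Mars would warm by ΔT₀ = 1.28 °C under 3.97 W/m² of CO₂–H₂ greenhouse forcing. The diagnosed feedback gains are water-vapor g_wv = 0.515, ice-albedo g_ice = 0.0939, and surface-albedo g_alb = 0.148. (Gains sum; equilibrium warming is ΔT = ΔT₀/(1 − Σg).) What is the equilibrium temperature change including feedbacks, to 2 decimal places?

Total gain g = 0.515 + 0.0939 + 0.148 = 0.7569.
Amplification A = 1/(1 − 0.7569) = 4.114.
ΔT = 1.28 × 4.114 = 5.27 °C.

5.27 °C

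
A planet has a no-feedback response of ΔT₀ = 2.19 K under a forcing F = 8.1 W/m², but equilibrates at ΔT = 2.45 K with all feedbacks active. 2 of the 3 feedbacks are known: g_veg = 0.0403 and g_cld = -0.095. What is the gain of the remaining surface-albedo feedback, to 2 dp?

0.16

Amplification A = ΔT/ΔT₀ = 2.45/2.19 = 1.119.
Total gain g = 1 − 1/A = 1 − 1/1.119 = 0.1063.
Known gains sum to 0.0403 − 0.095 = -0.0547.
g_alb = 0.1063 + 0.0547 = 0.16.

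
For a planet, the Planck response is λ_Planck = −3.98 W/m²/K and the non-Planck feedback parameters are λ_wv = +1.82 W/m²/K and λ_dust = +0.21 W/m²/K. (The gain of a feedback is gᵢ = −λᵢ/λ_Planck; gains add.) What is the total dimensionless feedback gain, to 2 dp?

Convert to gains: g_wv = 1.82/3.98 = 0.4573; g_dust = 0.21/3.98 = 0.05276.
Total gain g = 0.51006.

0.51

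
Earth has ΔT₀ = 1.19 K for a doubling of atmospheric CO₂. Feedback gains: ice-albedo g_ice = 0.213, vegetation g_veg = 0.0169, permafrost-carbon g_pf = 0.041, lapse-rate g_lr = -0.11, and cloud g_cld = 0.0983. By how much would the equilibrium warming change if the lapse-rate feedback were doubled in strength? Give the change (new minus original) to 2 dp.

Original: g = 0.2592, ΔT = 1.19/(1−0.2592) = 1.6064 K.
With doubled lapse-rate: g' = 0.1492, ΔT' = 1.19/(1−0.1492) = 1.3987 K.
Change = 1.3987 − 1.6064 = -0.21 K.

-0.21 K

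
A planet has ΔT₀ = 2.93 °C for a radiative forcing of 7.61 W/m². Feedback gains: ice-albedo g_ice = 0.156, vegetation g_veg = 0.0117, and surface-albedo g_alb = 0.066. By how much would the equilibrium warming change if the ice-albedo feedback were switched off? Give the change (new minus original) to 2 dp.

Original: g = 0.2337, ΔT = 2.93/(1−0.2337) = 3.8236 °C.
Without ice-albedo: g' = 0.0777, ΔT' = 2.93/(1−0.0777) = 3.1768 °C.
Change = 3.1768 − 3.8236 = -0.65 °C.

-0.65 °C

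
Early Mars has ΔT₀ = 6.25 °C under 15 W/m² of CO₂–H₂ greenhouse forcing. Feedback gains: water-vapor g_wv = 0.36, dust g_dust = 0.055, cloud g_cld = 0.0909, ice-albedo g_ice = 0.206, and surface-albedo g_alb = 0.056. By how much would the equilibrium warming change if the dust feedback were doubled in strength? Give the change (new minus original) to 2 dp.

8.36 °C

Original: g = 0.7679, ΔT = 6.25/(1−0.7679) = 26.9280 °C.
With doubled dust: g' = 0.8229, ΔT' = 6.25/(1−0.8229) = 35.2908 °C.
Change = 35.2908 − 26.9280 = 8.36 °C.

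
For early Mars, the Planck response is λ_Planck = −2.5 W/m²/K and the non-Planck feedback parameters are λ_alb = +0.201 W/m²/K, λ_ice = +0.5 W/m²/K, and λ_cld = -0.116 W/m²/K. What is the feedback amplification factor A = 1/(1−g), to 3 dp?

1.305

Convert to gains: g_alb = 0.201/2.5 = 0.0804; g_ice = 0.5/2.5 = 0.2; g_cld = -0.116/2.5 = -0.0464.
Total gain g = 0.234.
A = 1/(1 − 0.234) = 1.305.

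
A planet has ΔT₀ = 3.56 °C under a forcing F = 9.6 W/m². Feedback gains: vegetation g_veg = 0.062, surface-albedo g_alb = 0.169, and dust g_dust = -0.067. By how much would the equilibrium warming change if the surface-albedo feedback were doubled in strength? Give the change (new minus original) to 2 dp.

Original: g = 0.164, ΔT = 3.56/(1−0.164) = 4.2584 °C.
With doubled surface-albedo: g' = 0.333, ΔT' = 3.56/(1−0.333) = 5.3373 °C.
Change = 5.3373 − 4.2584 = 1.08 °C.

1.08 °C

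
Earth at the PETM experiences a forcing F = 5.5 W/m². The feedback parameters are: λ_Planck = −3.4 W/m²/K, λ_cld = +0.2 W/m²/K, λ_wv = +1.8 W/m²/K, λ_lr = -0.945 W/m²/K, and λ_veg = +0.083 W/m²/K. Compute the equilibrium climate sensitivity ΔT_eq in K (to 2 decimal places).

Net feedback parameter λ = (−3.4) + (+0.2) + (+1.8) + (-0.945) + (+0.083) = -2.262 W/m²/K.
ΔT = −F/λ = −5.5/(-2.262) = 2.43 K.

2.43 K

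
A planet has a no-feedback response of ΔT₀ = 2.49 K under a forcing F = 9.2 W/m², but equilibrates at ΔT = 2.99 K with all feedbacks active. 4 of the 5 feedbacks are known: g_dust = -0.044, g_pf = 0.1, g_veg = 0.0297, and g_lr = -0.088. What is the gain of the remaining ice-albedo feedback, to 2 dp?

0.17

Amplification A = ΔT/ΔT₀ = 2.99/2.49 = 1.201.
Total gain g = 1 − 1/A = 1 − 1/1.201 = 0.1674.
Known gains sum to -0.044 + 0.1 + 0.0297 − 0.088 = -0.0023.
g_ice = 0.1674 + 0.0023 = 0.17.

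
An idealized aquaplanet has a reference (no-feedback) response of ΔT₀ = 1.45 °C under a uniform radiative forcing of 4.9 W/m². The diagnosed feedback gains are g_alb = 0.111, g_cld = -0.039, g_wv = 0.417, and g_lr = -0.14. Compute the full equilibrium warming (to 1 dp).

Total gain g = 0.111 − 0.039 + 0.417 − 0.14 = 0.349.
Amplification A = 1/(1 − 0.349) = 1.536.
ΔT = 1.45 × 1.536 = 2.2 °C.

2.2 °C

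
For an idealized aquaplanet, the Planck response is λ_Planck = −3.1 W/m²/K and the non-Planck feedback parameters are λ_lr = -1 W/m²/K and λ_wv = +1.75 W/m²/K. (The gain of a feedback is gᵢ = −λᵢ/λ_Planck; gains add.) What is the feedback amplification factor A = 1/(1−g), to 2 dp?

1.32

Convert to gains: g_lr = -1/3.1 = -0.3226; g_wv = 1.75/3.1 = 0.5645.
Total gain g = 0.2419.
A = 1/(1 − 0.2419) = 1.32.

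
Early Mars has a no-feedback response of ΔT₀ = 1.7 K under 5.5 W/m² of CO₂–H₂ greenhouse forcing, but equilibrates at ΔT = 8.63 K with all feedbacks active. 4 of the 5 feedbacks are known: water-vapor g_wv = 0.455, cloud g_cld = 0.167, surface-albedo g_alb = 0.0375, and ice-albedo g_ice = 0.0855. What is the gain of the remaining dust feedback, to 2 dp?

0.06

Amplification A = ΔT/ΔT₀ = 8.63/1.7 = 5.076.
Total gain g = 1 − 1/A = 1 − 1/5.076 = 0.803.
Known gains sum to 0.455 + 0.167 + 0.0375 + 0.0855 = 0.745.
g_dust = 0.803 − 0.745 = 0.06.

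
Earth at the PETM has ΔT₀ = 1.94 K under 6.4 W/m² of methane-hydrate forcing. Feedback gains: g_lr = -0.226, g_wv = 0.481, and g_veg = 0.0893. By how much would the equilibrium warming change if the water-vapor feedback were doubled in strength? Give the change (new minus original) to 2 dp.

8.15 K

Original: g = 0.3443, ΔT = 1.94/(1−0.3443) = 2.9587 K.
With doubled water-vapor: g' = 0.8253, ΔT' = 1.94/(1−0.8253) = 11.1048 K.
Change = 11.1048 − 2.9587 = 8.15 K.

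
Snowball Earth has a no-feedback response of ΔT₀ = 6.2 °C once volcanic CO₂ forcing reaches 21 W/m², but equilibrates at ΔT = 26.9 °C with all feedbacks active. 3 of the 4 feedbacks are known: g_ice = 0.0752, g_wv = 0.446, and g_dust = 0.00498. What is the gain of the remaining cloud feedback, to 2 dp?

0.24

Amplification A = ΔT/ΔT₀ = 26.9/6.2 = 4.339.
Total gain g = 1 − 1/A = 1 − 1/4.339 = 0.7695.
Known gains sum to 0.0752 + 0.446 + 0.00498 = 0.52618.
g_cld = 0.7695 − 0.52618 = 0.24.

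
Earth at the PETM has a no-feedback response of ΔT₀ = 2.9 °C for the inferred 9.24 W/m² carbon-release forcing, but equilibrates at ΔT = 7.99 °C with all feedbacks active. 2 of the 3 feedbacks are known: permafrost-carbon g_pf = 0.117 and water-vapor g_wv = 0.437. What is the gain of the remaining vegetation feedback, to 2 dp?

Amplification A = ΔT/ΔT₀ = 7.99/2.9 = 2.755.
Total gain g = 1 − 1/A = 1 − 1/2.755 = 0.637.
Known gains sum to 0.117 + 0.437 = 0.554.
g_veg = 0.637 − 0.554 = 0.08.

0.08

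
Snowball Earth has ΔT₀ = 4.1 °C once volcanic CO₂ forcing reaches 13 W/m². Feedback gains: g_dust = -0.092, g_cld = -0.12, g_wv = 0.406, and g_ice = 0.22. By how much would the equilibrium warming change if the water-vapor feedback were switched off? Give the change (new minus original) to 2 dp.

-2.86 °C

Original: g = 0.414, ΔT = 4.1/(1−0.414) = 6.9966 °C.
Without water-vapor: g' = 0.008, ΔT' = 4.1/(1−0.008) = 4.1331 °C.
Change = 4.1331 − 6.9966 = -2.86 °C.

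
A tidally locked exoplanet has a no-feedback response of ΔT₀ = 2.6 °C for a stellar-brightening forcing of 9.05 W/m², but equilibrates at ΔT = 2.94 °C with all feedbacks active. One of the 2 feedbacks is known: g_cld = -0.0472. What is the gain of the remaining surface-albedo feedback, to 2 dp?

0.16

Amplification A = ΔT/ΔT₀ = 2.94/2.6 = 1.131.
Total gain g = 1 − 1/A = 1 − 1/1.131 = 0.1158.
The known gain is -0.0472.
g_alb = 0.1158 + 0.0472 = 0.16.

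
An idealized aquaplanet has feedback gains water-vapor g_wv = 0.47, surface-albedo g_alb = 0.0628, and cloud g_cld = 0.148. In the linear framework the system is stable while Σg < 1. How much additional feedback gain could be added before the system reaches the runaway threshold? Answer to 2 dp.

Current total gain = 0.47 + 0.0628 + 0.148 = 0.6808.
Margin to runaway = 1 − 0.6808 = 0.32.

0.32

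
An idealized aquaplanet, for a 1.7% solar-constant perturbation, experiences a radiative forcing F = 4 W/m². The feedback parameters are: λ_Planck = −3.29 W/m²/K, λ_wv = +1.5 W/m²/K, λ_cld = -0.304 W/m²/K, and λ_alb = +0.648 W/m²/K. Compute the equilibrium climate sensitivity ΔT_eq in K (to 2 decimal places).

Net feedback parameter λ = (−3.29) + (+1.5) + (-0.304) + (+0.648) = -1.446 W/m²/K.
ΔT = −F/λ = −4/(-1.446) = 2.77 K.

2.77 K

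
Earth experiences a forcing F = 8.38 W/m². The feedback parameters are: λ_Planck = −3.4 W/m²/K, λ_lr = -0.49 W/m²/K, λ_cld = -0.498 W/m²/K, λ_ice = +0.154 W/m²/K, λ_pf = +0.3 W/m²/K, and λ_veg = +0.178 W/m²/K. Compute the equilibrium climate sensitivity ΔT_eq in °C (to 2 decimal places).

Net feedback parameter λ = (−3.4) + (-0.49) + (-0.498) + (+0.154) + (+0.3) + (+0.178) = -3.756 W/m²/K.
ΔT = −F/λ = −8.38/(-3.756) = 2.23 °C.

2.23 °C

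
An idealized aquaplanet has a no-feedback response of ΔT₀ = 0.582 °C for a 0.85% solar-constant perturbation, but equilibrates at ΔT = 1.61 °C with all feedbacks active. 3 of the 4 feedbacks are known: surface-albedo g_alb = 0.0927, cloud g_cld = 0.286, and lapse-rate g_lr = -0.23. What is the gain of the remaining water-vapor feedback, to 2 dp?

0.49

Amplification A = ΔT/ΔT₀ = 1.61/0.582 = 2.766.
Total gain g = 1 − 1/A = 1 − 1/2.766 = 0.6385.
Known gains sum to 0.0927 + 0.286 − 0.23 = 0.1487.
g_wv = 0.6385 − 0.1487 = 0.49.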